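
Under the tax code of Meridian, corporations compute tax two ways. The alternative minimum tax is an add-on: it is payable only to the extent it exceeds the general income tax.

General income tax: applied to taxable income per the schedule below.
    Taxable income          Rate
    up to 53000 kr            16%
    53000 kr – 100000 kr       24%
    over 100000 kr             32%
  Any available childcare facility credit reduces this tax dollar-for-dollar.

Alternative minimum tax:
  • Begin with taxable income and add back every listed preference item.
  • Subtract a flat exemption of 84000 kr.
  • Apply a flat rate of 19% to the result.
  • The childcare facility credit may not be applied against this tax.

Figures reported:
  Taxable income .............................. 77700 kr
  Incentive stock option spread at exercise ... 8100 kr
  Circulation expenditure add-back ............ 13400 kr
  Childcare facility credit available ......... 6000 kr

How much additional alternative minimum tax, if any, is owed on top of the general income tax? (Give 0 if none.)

General income tax:
  53000 kr × 16% = 8480 kr
  24700 kr × 24% = 5928 kr
  → 14408 kr
  Less childcare facility credit 6000 kr → 8408 kr

Alternative minimum tax:
  Adjusted income: 77700 kr + 8100 kr + 13400 kr = 99200 kr
  Less exemption 84000 kr → base 15200 kr
  15200 kr × 19% = 2888 kr

2888 kr ≤ 8408 kr, so no add-on is due.

0 kr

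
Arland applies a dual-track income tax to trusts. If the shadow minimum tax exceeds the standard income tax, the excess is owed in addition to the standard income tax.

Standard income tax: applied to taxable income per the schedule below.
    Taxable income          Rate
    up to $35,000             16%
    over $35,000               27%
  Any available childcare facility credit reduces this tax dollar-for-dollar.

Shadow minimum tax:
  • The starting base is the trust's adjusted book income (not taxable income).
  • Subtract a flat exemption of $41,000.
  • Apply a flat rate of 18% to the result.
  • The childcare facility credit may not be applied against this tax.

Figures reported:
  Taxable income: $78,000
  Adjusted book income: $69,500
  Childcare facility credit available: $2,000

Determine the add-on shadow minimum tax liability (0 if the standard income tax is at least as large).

$0

Standard income tax:
  $35,000 × 16% = $5,600
  $43,000 × 27% = $11,610
  → $17,210
  Less childcare facility credit $2,000 → $15,210

Shadow minimum tax:
  Base (adjusted book income): $69,500
  Less exemption $41,000 → base $28,500
  $28,500 × 18% = $5,130

$5,130 ≤ $15,210, so no add-on is due.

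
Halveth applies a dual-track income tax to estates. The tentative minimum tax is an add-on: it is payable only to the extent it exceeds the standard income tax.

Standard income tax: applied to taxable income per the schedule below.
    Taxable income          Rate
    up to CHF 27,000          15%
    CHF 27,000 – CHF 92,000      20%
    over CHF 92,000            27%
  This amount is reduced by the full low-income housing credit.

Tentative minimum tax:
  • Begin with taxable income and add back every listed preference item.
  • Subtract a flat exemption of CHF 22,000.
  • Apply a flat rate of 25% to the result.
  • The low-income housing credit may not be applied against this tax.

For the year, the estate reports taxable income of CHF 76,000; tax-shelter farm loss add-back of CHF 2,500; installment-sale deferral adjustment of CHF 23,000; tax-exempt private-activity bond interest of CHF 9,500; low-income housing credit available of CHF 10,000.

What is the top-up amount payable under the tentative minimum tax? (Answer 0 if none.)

CHF 18,400

Tentative minimum tax:
  Adjusted income: CHF 76,000 + CHF 2,500 + CHF 23,000 + CHF 9,500 = CHF 111,000
  Less exemption CHF 22,000 → base CHF 89,000
  CHF 89,000 × 25% = CHF 22,250

Standard income tax:
  CHF 27,000 × 15% = CHF 4,050
  CHF 49,000 × 20% = CHF 9,800
  → CHF 13,850
  Less low-income housing credit CHF 10,000 → CHF 3,850

Excess of tentative minimum tax over standard income tax: CHF 22,250 − CHF 3,850 = CHF 18,400.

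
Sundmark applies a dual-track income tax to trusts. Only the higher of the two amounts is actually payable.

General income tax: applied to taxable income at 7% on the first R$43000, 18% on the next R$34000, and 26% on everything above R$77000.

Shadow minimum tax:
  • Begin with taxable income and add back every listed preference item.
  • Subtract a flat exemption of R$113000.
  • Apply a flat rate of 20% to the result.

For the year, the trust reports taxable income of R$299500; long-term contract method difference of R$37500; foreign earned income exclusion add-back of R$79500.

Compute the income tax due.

Shadow minimum tax:
  Adjusted income: R$299500 + R$37500 + R$79500 = R$416500
  Less exemption R$113000 → base R$303500
  R$303500 × 20% = R$60700

General income tax:
  R$43000 × 7% = R$3010
  R$34000 × 18% = R$6120
  R$222500 × 26% = R$57850
  → R$66980

R$66980 > R$60700, so the general income tax governs.

R$66980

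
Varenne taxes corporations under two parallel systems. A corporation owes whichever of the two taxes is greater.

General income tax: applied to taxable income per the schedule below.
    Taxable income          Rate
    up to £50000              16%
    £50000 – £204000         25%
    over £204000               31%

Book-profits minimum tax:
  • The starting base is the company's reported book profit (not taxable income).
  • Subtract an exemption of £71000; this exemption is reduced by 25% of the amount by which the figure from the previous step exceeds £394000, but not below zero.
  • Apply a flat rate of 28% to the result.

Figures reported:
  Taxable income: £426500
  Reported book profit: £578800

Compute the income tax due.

£155120

General income tax:
  £50000 × 16% = £8000
  £154000 × 25% = £38500
  £222500 × 31% = £68975
  → £115475

Book-profits minimum tax:
  Base (reported book profit): £578800
  Exemption: £71000 − 25% × (£578800 − £394000) = £71000 − £46200 = £24800
  Base: £578800 − £24800 = £554000
  £554000 × 28% = £155120

£155120 > £115475, so the book-profits minimum tax is the binding amount.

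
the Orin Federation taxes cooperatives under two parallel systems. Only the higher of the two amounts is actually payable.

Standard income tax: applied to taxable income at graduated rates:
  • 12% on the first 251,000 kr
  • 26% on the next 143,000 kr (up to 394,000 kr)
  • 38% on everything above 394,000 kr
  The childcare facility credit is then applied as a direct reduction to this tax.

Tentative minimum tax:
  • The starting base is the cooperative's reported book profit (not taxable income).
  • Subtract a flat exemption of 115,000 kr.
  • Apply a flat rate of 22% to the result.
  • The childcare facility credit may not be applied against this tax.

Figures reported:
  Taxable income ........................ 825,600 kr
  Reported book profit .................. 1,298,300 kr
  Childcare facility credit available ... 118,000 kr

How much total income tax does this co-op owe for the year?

Tentative minimum tax:
  Base (reported book profit): 1,298,300 kr
  Less exemption 115,000 kr → base 1,183,300 kr
  1,183,300 kr × 22% = 260,326 kr

Standard income tax:
  251,000 kr × 12% = 30,120 kr
  143,000 kr × 26% = 37,180 kr
  431,600 kr × 38% = 164,008 kr
  → 231,308 kr
  Less childcare facility credit 118,000 kr → 113,308 kr

260,326 kr > 113,308 kr, so the tentative minimum tax is the binding amount.

260,326 kr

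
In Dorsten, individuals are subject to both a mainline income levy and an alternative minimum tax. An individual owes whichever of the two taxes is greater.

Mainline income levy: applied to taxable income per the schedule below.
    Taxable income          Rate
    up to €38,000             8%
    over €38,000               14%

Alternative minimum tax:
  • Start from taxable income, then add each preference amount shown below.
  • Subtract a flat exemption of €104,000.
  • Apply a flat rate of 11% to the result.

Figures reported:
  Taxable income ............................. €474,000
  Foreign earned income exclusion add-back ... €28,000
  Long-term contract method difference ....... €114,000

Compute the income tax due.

Alternative minimum tax:
  Adjusted income: €474,000 + €28,000 + €114,000 = €616,000
  Less exemption €104,000 → base €512,000
  €512,000 × 11% = €56,320

Mainline income levy:
  €38,000 × 8% = €3,040
  €436,000 × 14% = €61,040
  → €64,080

€64,080 > €56,320, so the mainline income levy governs.

€64,080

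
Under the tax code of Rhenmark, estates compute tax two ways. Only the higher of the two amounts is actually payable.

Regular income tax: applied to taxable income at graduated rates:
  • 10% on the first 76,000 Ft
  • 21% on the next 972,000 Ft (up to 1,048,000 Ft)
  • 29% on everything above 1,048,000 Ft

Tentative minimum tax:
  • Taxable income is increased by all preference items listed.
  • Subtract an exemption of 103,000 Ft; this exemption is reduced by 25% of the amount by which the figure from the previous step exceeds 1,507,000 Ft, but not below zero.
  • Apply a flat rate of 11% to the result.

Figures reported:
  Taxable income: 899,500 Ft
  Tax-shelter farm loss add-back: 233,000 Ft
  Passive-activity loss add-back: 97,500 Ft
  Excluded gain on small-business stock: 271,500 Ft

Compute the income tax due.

180,535 Ft

Regular income tax:
  76,000 Ft × 10% = 7,600 Ft
  823,500 Ft × 21% = 172,935 Ft
  → 180,535 Ft

Tentative minimum tax:
  Adjusted income: 899,500 Ft + 233,000 Ft + 97,500 Ft + 271,500 Ft = 1,501,500 Ft
  Exemption: 1,501,500 Ft ≤ 1,507,000 Ft, so full 103,000 Ft applies
  Base: 1,501,500 Ft − 103,000 Ft = 1,398,500 Ft
  1,398,500 Ft × 11% = 153,835 Ft

180,535 Ft > 153,835 Ft, so the regular income tax governs.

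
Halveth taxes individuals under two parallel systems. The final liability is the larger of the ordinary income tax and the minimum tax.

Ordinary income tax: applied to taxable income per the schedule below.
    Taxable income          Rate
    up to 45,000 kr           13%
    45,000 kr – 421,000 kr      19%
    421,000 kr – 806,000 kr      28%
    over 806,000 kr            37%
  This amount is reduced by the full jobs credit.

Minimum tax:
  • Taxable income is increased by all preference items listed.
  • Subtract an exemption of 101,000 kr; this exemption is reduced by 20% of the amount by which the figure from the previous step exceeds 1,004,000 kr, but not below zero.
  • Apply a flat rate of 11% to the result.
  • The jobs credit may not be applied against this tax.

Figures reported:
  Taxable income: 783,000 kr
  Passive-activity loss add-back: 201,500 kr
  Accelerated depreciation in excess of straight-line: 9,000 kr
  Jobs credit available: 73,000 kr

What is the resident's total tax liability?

105,650 kr

Minimum tax:
  Adjusted income: 783,000 kr + 201,500 kr + 9,000 kr = 993,500 kr
  Exemption: 993,500 kr ≤ 1,004,000 kr, so full 101,000 kr applies
  Base: 993,500 kr − 101,000 kr = 892,500 kr
  892,500 kr × 11% = 98,175 kr

Ordinary income tax:
  45,000 kr × 13% = 5,850 kr
  376,000 kr × 19% = 71,440 kr
  362,000 kr × 28% = 101,360 kr
  → 178,650 kr
  Less jobs credit 73,000 kr → 105,650 kr

105,650 kr > 98,175 kr, so the ordinary income tax governs.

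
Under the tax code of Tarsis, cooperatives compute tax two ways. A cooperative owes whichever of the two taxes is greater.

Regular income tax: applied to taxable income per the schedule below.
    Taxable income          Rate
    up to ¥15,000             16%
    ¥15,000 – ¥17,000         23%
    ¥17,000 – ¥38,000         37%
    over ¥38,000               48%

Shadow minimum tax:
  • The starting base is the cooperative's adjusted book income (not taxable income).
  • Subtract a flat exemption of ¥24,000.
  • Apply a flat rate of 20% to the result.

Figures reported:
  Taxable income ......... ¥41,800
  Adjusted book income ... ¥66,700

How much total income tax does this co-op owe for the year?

¥12,454

Regular income tax:
  ¥15,000 × 16% = ¥2,400
  ¥2,000 × 23% = ¥460
  ¥21,000 × 37% = ¥7,770
  ¥3,800 × 48% = ¥1,824
  → ¥12,454

Shadow minimum tax:
  Base (adjusted book income): ¥66,700
  Less exemption ¥24,000 → base ¥42,700
  ¥42,700 × 20% = ¥8,540

¥12,454 > ¥8,540, so the regular income tax governs.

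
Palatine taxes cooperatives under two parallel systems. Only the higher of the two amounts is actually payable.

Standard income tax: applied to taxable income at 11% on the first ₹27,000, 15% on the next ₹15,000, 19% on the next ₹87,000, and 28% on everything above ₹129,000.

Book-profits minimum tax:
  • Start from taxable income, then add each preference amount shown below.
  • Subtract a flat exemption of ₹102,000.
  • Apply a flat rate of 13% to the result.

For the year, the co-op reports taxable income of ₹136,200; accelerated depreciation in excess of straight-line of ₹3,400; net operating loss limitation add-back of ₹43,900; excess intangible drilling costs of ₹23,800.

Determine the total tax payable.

Book-profits minimum tax:
  Adjusted income: ₹136,200 + ₹3,400 + ₹43,900 + ₹23,800 = ₹207,300
  Less exemption ₹102,000 → base ₹105,300
  ₹105,300 × 13% = ₹13,689

Standard income tax:
  ₹27,000 × 11% = ₹2,970
  ₹15,000 × 15% = ₹2,250
  ₹87,000 × 19% = ₹16,530
  ₹7,200 × 28% = ₹2,016
  → ₹23,766

₹23,766 > ₹13,689, so the standard income tax governs.

₹23,766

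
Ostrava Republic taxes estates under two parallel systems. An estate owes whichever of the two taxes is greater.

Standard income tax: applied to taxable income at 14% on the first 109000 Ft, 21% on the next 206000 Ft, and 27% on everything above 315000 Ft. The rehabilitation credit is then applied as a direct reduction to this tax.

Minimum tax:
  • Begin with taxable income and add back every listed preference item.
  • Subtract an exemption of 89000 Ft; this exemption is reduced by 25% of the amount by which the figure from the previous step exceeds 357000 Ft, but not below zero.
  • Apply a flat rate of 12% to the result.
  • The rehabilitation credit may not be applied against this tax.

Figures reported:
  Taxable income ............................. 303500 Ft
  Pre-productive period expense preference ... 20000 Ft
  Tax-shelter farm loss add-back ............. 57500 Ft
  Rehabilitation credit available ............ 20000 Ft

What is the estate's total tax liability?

36105 Ft

Minimum tax:
  Adjusted income: 303500 Ft + 20000 Ft + 57500 Ft = 381000 Ft
  Exemption: 89000 Ft − 25% × (381000 Ft − 357000 Ft) = 89000 Ft − 6000 Ft = 83000 Ft
  Base: 381000 Ft − 83000 Ft = 298000 Ft
  298000 Ft × 12% = 35760 Ft

Standard income tax:
  109000 Ft × 14% = 15260 Ft
  194500 Ft × 21% = 40845 Ft
  → 56105 Ft
  Less rehabilitation credit 20000 Ft → 36105 Ft

36105 Ft > 35760 Ft, so the standard income tax governs.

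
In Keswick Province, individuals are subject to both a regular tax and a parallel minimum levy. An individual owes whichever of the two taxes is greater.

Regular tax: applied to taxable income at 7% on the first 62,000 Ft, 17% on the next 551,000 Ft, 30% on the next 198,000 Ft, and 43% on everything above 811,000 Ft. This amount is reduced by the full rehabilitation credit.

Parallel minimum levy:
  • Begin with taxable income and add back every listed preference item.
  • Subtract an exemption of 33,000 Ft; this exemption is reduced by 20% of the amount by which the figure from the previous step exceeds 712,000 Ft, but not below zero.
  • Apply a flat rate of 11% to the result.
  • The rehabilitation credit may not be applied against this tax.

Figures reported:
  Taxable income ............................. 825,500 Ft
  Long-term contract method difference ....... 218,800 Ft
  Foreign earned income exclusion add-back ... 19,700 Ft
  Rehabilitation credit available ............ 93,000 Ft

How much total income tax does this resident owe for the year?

Parallel minimum levy:
  Adjusted income: 825,500 Ft + 218,800 Ft + 19,700 Ft = 1,064,000 Ft
  Exemption: 20% × (1,064,000 Ft − 712,000 Ft) = 70,400 Ft ≥ 33,000 Ft, so the exemption is fully phased out
  Base: 1,064,000 Ft − 0 Ft = 1,064,000 Ft
  1,064,000 Ft × 11% = 117,040 Ft

Regular tax:
  62,000 Ft × 7% = 4,340 Ft
  551,000 Ft × 17% = 93,670 Ft
  198,000 Ft × 30% = 59,400 Ft
  14,500 Ft × 43% = 6,235 Ft
  → 163,645 Ft
  Less rehabilitation credit 93,000 Ft → 70,645 Ft

117,040 Ft > 70,645 Ft, so the parallel minimum levy is the binding amount.

117,040 Ft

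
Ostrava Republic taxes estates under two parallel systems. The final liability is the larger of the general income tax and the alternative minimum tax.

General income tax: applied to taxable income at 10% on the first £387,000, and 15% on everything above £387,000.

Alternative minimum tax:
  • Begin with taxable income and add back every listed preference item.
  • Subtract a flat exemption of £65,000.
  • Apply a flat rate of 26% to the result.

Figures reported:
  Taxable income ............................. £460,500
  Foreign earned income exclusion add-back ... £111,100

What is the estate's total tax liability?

Alternative minimum tax:
  Adjusted income: £460,500 + £111,100 = £571,600
  Less exemption £65,000 → base £506,600
  £506,600 × 26% = £131,716

General income tax:
  £387,000 × 10% = £38,700
  £73,500 × 15% = £11,025
  → £49,725

£131,716 > £49,725, so the alternative minimum tax is the binding amount.

£131,716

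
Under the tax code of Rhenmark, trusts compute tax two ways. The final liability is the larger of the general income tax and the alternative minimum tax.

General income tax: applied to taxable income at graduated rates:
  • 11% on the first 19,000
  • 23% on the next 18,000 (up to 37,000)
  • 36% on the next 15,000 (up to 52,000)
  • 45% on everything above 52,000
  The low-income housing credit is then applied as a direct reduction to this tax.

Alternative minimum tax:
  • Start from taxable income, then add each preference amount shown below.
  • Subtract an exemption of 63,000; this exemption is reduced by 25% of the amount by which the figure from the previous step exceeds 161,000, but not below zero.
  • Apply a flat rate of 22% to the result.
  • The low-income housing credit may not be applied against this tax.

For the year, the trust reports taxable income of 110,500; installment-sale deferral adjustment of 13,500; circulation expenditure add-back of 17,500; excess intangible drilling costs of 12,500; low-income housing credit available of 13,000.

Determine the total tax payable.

General income tax:
  19,000 × 11% = 2,090
  18,000 × 23% = 4,140
  15,000 × 36% = 5,400
  58,500 × 45% = 26,325
  → 37,955
  Less low-income housing credit 13,000 → 24,955

Alternative minimum tax:
  Adjusted income: 110,500 + 13,500 + 17,500 + 12,500 = 154,000
  Exemption: 154,000 ≤ 161,000, so full 63,000 applies
  Base: 154,000 − 63,000 = 91,000
  91,000 × 22% = 20,020

24,955 > 20,020, so the general income tax governs.

24,955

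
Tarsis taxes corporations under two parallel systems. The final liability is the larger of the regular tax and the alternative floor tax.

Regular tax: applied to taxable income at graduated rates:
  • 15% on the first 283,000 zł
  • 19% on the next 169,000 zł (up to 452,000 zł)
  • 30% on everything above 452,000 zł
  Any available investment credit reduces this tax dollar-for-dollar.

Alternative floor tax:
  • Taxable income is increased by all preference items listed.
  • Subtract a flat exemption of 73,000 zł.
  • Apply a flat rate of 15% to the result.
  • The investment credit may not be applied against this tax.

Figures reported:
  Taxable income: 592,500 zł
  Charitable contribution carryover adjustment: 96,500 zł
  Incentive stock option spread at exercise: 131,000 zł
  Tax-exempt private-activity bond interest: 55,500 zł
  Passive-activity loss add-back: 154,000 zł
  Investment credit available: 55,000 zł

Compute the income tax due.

143,475 zł

Regular tax:
  283,000 zł × 15% = 42,450 zł
  169,000 zł × 19% = 32,110 zł
  140,500 zł × 30% = 42,150 zł
  → 116,710 zł
  Less investment credit 55,000 zł → 61,710 zł

Alternative floor tax:
  Adjusted income: 592,500 zł + 96,500 zł + 131,000 zł + 55,500 zł + 154,000 zł = 1,029,500 zł
  Less exemption 73,000 zł → base 956,500 zł
  956,500 zł × 15% = 143,475 zł

143,475 zł > 61,710 zł, so the alternative floor tax is the binding amount.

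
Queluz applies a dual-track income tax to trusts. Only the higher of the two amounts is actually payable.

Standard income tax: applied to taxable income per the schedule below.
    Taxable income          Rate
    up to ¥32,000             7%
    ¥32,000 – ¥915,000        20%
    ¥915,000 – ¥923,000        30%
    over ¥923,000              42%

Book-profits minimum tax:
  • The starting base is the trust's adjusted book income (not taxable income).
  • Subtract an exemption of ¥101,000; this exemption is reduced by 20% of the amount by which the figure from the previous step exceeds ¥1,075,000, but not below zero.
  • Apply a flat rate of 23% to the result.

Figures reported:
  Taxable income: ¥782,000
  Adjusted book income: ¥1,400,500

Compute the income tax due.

Book-profits minimum tax:
  Base (adjusted book income): ¥1,400,500
  Exemption: ¥101,000 − 20% × (¥1,400,500 − ¥1,075,000) = ¥101,000 − ¥65,100 = ¥35,900
  Base: ¥1,400,500 − ¥35,900 = ¥1,364,600
  ¥1,364,600 × 23% = ¥313,858

Standard income tax:
  ¥32,000 × 7% = ¥2,240
  ¥750,000 × 20% = ¥150,000
  → ¥152,240

¥313,858 > ¥152,240, so the book-profits minimum tax is the binding amount.

¥313,858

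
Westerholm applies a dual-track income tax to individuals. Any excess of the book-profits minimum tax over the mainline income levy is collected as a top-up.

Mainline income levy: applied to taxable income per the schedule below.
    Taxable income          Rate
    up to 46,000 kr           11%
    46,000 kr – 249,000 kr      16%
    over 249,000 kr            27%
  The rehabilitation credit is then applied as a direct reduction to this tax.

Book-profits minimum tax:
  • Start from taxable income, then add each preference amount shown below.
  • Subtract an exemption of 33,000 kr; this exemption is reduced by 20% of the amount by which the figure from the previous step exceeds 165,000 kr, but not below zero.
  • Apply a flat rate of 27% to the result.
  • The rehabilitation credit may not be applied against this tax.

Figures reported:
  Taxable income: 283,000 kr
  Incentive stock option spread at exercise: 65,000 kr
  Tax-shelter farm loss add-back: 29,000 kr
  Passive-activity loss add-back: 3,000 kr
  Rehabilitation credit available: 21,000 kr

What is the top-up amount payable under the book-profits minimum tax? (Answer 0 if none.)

76,880 kr

Mainline income levy:
  46,000 kr × 11% = 5,060 kr
  203,000 kr × 16% = 32,480 kr
  34,000 kr × 27% = 9,180 kr
  → 46,720 kr
  Less rehabilitation credit 21,000 kr → 25,720 kr

Book-profits minimum tax:
  Adjusted income: 283,000 kr + 65,000 kr + 29,000 kr + 3,000 kr = 380,000 kr
  Exemption: 20% × (380,000 kr − 165,000 kr) = 43,000 kr ≥ 33,000 kr, so the exemption is fully phased out
  Base: 380,000 kr − 0 kr = 380,000 kr
  380,000 kr × 27% = 102,600 kr

Excess of book-profits minimum tax over mainline income levy: 102,600 kr − 25,720 kr = 76,880 kr.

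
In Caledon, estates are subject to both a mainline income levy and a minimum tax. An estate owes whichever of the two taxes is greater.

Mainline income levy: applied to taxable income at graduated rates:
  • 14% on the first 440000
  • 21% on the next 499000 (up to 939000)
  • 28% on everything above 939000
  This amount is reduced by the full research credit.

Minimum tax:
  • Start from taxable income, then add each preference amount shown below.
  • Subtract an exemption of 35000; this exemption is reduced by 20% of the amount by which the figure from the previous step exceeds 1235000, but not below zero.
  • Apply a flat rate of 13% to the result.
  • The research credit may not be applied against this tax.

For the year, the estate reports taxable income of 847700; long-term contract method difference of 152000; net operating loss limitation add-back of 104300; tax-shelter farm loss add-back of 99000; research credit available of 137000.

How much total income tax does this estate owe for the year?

Mainline income levy:
  440000 × 14% = 61600
  407700 × 21% = 85617
  → 147217
  Less research credit 137000 → 10217

Minimum tax:
  Adjusted income: 847700 + 152000 + 104300 + 99000 = 1203000
  Exemption: 1203000 ≤ 1235000, so full 35000 applies
  Base: 1203000 − 35000 = 1168000
  1168000 × 13% = 151840

151840 > 10217, so the minimum tax is the binding amount.

151840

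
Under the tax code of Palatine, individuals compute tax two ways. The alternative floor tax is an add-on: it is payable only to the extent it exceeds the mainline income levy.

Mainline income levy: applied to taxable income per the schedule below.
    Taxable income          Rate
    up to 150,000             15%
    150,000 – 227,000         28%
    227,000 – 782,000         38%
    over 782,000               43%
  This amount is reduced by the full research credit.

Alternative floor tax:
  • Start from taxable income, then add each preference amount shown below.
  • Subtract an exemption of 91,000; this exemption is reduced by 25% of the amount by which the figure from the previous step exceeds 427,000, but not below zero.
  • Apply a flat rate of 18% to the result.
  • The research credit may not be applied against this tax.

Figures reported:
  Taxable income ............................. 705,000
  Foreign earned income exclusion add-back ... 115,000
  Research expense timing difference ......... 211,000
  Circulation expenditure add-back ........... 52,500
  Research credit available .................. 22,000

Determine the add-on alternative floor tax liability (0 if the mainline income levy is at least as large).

Alternative floor tax:
  Adjusted income: 705,000 + 115,000 + 211,000 + 52,500 = 1,083,500
  Exemption: 25% × (1,083,500 − 427,000) = 164,125 ≥ 91,000, so the exemption is fully phased out
  Base: 1,083,500 − 0 = 1,083,500
  1,083,500 × 18% = 195,030

Mainline income levy:
  150,000 × 15% = 22,500
  77,000 × 28% = 21,560
  478,000 × 38% = 181,640
  → 225,700
  Less research credit 22,000 → 203,700

195,030 ≤ 203,700, so no add-on is due.

0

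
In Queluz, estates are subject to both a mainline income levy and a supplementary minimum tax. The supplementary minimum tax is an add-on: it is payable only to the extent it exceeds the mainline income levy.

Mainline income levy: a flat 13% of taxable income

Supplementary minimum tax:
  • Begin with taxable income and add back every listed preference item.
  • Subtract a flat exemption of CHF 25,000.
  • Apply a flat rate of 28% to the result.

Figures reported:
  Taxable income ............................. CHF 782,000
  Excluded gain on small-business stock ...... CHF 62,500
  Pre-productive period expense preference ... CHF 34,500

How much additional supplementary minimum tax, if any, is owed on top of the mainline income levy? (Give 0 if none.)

Supplementary minimum tax:
  Adjusted income: CHF 782,000 + CHF 62,500 + CHF 34,500 = CHF 879,000
  Less exemption CHF 25,000 → base CHF 854,000
  CHF 854,000 × 28% = CHF 239,120

Mainline income levy:
  CHF 782,000 × 13% = CHF 101,660

Excess of supplementary minimum tax over mainline income levy: CHF 239,120 − CHF 101,660 = CHF 137,460.

CHF 137,460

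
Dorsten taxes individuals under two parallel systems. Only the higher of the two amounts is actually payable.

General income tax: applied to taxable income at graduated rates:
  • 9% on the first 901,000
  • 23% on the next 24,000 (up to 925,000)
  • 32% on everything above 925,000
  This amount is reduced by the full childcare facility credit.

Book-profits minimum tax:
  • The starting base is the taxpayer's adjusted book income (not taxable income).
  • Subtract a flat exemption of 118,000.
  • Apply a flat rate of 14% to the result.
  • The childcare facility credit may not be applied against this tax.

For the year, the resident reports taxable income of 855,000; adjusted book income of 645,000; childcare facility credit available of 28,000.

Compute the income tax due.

73,780

General income tax:
  855,000 × 9% = 76,950
  Less childcare facility credit 28,000 → 48,950

Book-profits minimum tax:
  Base (adjusted book income): 645,000
  Less exemption 118,000 → base 527,000
  527,000 × 14% = 73,780

73,780 > 48,950, so the book-profits minimum tax is the binding amount.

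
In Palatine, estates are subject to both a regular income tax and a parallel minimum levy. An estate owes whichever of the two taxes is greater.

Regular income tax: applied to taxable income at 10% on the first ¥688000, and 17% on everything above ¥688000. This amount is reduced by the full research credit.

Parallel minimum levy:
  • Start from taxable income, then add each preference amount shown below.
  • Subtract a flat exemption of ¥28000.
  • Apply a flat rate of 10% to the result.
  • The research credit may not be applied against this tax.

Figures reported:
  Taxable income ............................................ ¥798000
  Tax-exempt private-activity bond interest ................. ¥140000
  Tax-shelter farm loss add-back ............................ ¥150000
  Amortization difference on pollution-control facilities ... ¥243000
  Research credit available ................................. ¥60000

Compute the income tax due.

¥130300

Regular income tax:
  ¥688000 × 10% = ¥68800
  ¥110000 × 17% = ¥18700
  → ¥87500
  Less research credit ¥60000 → ¥27500

Parallel minimum levy:
  Adjusted income: ¥798000 + ¥140000 + ¥150000 + ¥243000 = ¥1331000
  Less exemption ¥28000 → base ¥1303000
  ¥1303000 × 10% = ¥130300

¥130300 > ¥27500, so the parallel minimum levy is the binding amount.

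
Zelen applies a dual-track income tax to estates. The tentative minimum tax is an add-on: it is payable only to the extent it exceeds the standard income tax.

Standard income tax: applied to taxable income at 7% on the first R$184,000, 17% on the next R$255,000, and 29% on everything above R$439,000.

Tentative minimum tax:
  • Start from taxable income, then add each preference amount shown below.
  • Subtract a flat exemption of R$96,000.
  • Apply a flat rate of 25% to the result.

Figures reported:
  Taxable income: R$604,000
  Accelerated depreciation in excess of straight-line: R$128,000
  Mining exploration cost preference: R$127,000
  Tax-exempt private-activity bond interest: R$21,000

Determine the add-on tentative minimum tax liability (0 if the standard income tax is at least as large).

R$91,920

Standard income tax:
  R$184,000 × 7% = R$12,880
  R$255,000 × 17% = R$43,350
  R$165,000 × 29% = R$47,850
  → R$104,080

Tentative minimum tax:
  Adjusted income: R$604,000 + R$128,000 + R$127,000 + R$21,000 = R$880,000
  Less exemption R$96,000 → base R$784,000
  R$784,000 × 25% = R$196,000

Excess of tentative minimum tax over standard income tax: R$196,000 − R$104,080 = R$91,920.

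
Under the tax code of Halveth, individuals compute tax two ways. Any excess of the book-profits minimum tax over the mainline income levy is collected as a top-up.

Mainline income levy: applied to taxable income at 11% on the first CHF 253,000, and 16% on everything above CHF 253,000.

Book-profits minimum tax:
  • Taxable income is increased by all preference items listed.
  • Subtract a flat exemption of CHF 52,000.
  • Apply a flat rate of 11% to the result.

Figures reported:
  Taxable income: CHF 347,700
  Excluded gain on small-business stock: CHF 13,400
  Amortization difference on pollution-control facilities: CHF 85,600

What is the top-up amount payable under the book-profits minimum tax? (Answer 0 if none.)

CHF 435

Mainline income levy:
  CHF 253,000 × 11% = CHF 27,830
  CHF 94,700 × 16% = CHF 15,152
  → CHF 42,982

Book-profits minimum tax:
  Adjusted income: CHF 347,700 + CHF 13,400 + CHF 85,600 = CHF 446,700
  Less exemption CHF 52,000 → base CHF 394,700
  CHF 394,700 × 11% = CHF 43,417

Excess of book-profits minimum tax over mainline income levy: CHF 43,417 − CHF 42,982 = CHF 435.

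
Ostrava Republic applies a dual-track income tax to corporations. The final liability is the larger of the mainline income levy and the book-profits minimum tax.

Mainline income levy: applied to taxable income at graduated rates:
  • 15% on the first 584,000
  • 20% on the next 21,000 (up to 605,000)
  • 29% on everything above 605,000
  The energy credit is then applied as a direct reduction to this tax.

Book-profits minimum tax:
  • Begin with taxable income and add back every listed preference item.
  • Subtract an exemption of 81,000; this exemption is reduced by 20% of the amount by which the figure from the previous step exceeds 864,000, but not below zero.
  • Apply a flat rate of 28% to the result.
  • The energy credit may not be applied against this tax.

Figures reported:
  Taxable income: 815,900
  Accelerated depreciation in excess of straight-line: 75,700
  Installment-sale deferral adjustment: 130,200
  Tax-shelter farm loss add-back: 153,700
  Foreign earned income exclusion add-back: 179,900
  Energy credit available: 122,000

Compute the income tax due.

Book-profits minimum tax:
  Adjusted income: 815,900 + 75,700 + 130,200 + 153,700 + 179,900 = 1,355,400
  Exemption: 20% × (1,355,400 − 864,000) = 98,280 ≥ 81,000, so the exemption is fully phased out
  Base: 1,355,400 − 0 = 1,355,400
  1,355,400 × 28% = 379,512

Mainline income levy:
  584,000 × 15% = 87,600
  21,000 × 20% = 4,200
  210,900 × 29% = 61,161
  → 152,961
  Less energy credit 122,000 → 30,961

379,512 > 30,961, so the book-profits minimum tax is the binding amount.

379,512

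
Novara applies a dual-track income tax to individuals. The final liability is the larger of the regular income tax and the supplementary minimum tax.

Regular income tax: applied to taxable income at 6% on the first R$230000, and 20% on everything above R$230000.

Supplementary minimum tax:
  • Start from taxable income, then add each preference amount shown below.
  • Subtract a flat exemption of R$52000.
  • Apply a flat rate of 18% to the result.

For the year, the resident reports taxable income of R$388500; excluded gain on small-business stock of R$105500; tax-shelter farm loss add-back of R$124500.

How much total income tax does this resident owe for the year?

Supplementary minimum tax:
  Adjusted income: R$388500 + R$105500 + R$124500 = R$618500
  Less exemption R$52000 → base R$566500
  R$566500 × 18% = R$101970

Regular income tax:
  R$230000 × 6% = R$13800
  R$158500 × 20% = R$31700
  → R$45500

R$101970 > R$45500, so the supplementary minimum tax is the binding amount.

R$101970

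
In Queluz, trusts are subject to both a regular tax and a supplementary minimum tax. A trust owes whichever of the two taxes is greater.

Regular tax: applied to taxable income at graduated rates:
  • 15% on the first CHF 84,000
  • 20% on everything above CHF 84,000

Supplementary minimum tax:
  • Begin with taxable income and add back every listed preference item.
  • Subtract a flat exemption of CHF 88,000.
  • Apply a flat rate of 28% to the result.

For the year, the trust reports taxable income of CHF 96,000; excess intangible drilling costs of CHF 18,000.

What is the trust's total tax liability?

Supplementary minimum tax:
  Adjusted income: CHF 96,000 + CHF 18,000 = CHF 114,000
  Less exemption CHF 88,000 → base CHF 26,000
  CHF 26,000 × 28% = CHF 7,280

Regular tax:
  CHF 84,000 × 15% = CHF 12,600
  CHF 12,000 × 20% = CHF 2,400
  → CHF 15,000

CHF 15,000 > CHF 7,280, so the regular tax governs.

CHF 15,000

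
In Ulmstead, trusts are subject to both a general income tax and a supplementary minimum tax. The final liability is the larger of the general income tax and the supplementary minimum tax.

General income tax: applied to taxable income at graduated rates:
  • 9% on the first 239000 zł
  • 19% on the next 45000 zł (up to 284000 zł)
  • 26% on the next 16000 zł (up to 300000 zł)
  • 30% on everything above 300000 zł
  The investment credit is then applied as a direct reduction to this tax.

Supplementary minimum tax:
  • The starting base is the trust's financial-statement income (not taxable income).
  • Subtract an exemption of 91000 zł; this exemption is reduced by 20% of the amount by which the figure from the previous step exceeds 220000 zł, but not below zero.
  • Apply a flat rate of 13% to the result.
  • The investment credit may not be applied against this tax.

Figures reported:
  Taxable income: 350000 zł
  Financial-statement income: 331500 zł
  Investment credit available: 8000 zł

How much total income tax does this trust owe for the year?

General income tax:
  239000 zł × 9% = 21510 zł
  45000 zł × 19% = 8550 zł
  16000 zł × 26% = 4160 zł
  50000 zł × 30% = 15000 zł
  → 49220 zł
  Less investment credit 8000 zł → 41220 zł

Supplementary minimum tax:
  Base (financial-statement income): 331500 zł
  Exemption: 91000 zł − 20% × (331500 zł − 220000 zł) = 91000 zł − 22300 zł = 68700 zł
  Base: 331500 zł − 68700 zł = 262800 zł
  262800 zł × 13% = 34164 zł

41220 zł > 34164 zł, so the general income tax governs.

41220 zł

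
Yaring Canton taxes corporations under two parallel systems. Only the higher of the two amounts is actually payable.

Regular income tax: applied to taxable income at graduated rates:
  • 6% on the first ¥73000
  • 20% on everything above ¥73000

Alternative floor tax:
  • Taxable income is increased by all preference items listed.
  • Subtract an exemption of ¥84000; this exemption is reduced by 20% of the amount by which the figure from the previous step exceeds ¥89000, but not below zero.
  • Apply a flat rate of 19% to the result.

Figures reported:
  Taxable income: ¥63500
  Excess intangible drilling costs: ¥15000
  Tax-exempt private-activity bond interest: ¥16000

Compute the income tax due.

Alternative floor tax:
  Adjusted income: ¥63500 + ¥15000 + ¥16000 = ¥94500
  Exemption: ¥84000 − 20% × (¥94500 − ¥89000) = ¥84000 − ¥1100 = ¥82900
  Base: ¥94500 − ¥82900 = ¥11600
  ¥11600 × 19% = ¥2204

Regular income tax:
  ¥63500 × 6% = ¥3810

¥3810 > ¥2204, so the regular income tax governs.

¥3810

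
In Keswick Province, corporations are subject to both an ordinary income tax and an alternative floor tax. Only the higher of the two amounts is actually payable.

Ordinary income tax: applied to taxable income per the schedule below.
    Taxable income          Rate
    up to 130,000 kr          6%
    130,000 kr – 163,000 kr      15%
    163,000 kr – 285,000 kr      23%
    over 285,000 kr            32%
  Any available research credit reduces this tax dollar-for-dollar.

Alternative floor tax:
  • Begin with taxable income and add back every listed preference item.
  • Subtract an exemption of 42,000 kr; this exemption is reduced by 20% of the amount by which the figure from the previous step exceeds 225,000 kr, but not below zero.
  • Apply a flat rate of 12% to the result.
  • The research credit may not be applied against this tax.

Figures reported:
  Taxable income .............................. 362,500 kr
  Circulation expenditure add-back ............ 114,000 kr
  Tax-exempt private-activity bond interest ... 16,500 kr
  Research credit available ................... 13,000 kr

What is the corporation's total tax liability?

Alternative floor tax:
  Adjusted income: 362,500 kr + 114,000 kr + 16,500 kr = 493,000 kr
  Exemption: 20% × (493,000 kr − 225,000 kr) = 53,600 kr ≥ 42,000 kr, so the exemption is fully phased out
  Base: 493,000 kr − 0 kr = 493,000 kr
  493,000 kr × 12% = 59,160 kr

Ordinary income tax:
  130,000 kr × 6% = 7,800 kr
  33,000 kr × 15% = 4,950 kr
  122,000 kr × 23% = 28,060 kr
  77,500 kr × 32% = 24,800 kr
  → 65,610 kr
  Less research credit 13,000 kr → 52,610 kr

59,160 kr > 52,610 kr, so the alternative floor tax is the binding amount.

59,160 kr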